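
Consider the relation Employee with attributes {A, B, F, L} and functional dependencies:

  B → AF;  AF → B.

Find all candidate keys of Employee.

{B, L}, {A, F, L}

Attribute L never appears on the right-hand side of any dependency, so L must belong to every candidate key.
{L}⁺ = {L}, which is not all of the schema, so we must add further attributes.
{B, L}⁺: B→AF adds A, F → {A, B, F, L}.
{A, F, L}⁺: AF→B adds B → {A, B, F, L}.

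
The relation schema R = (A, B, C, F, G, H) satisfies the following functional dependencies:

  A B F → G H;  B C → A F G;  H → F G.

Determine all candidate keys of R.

Attributes B, C never appear on any right-hand side, so every candidate key must contain {B, C}.
{B, C}⁺ = {A, B, C, F, G, H}, which is all of the schema, so {B, C} is the only candidate key.

{B, C}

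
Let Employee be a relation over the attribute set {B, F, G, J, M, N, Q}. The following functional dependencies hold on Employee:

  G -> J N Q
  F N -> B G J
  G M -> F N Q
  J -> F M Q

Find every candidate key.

{G}, {F, N}, {J, N}

{G}⁺: G→JNQ adds J, N, Q; J→FMQ adds F, M; FN→BGJ adds B → {B, F, G, J, M, N, Q}.
{F, N}⁺: FN→BGJ adds B, G, J; J→FMQ adds M, Q → {B, F, G, J, M, N, Q}. Minimal: {N}⁺ = {N}; {F}⁺ = {F} — none reach the full schema.
{J, N}⁺: J→FMQ adds F, M, Q; FN→BGJ adds B, G → {B, F, G, J, M, N, Q}. Minimal: {N}⁺ = {N}; {J}⁺ = {F, J, M, Q} — none reach the full schema.
Any other superkey contains one of these as a subset, so there are no further candidate keys.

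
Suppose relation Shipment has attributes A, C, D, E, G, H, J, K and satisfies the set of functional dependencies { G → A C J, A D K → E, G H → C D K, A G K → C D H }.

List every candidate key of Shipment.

(G, H), (G, K)

Attribute G never appears on the right-hand side of any dependency, so G must belong to every candidate key.
{G}⁺ = {A, C, G, J}, which is not all of the schema, so we must add further attributes.
{G, H}⁺: G→ACJ adds A, C, J; GH→CDK adds D, K; ADK→E adds E → {A, C, D, E, G, H, J, K}. Minimal: {H}⁺ = {H}; {G}⁺ = {A, C, G, J} — none reach the full schema.
{G, K}⁺: G→ACJ adds A, C, J; AGK→CDH adds D, H; ADK→E adds E → {A, C, D, E, G, H, J, K}. Minimal: {K}⁺ = {K}; {G}⁺ = {A, C, G, J} — none reach the full schema.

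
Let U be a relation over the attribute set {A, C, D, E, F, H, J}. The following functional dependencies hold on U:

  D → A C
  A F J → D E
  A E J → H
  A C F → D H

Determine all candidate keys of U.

Attributes F, J never appear on any right-hand side, so every candidate key must contain {F, J}.
{F, J}⁺ = {F, J}, which is not all of the schema, so we must add further attributes.
{A, F, J}⁺: AFJ→DE adds D, E; AEJ→H adds H; D→AC adds C → {A, C, D, E, F, H, J}.
{D, F, J}⁺: D→AC adds A, C; AFJ→DE adds E; AEJ→H adds H → {A, C, D, E, F, H, J}.

{A, F, J}; {D, F, J}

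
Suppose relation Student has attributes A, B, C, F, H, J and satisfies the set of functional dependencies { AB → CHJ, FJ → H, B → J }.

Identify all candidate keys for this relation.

Attributes A, B, F never appear on any right-hand side, so every candidate key must contain {A, B, F}.
{A, B, F}⁺ = {A, B, C, F, H, J}, which is all of the schema, so {A, B, F} is the only candidate key.

{A, B, F}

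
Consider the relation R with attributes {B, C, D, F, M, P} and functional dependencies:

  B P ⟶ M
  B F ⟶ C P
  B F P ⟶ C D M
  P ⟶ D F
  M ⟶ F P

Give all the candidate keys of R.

{B, F}, {B, M}, {B, P}

{B, F}⁺: BF→CP adds C, P; BFP→CDM adds D, M → {B, C, D, F, M, P}.
{B, M}⁺: M→FP adds F, P; BF→CP adds C; BFP→CDM adds D → {B, C, D, F, M, P}.
{B, P}⁺: BP→M adds M; P→DF adds D, F; BF→CP adds C → {B, C, D, F, M, P}.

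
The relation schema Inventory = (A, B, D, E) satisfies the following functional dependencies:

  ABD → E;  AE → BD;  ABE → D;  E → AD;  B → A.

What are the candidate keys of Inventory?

E; BD

{E}⁺: E→AD adds A, D; AE→BD adds B → {A, B, D, E}.
{B, D}⁺: B→A adds A; ABD→E adds E → {A, B, D, E}.
Any other superkey contains one of these as a subset, so there are no further candidate keys.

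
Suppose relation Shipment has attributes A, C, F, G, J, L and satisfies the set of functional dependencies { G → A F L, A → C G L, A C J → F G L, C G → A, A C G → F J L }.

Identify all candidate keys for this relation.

{A}, {G}

{A}⁺: A→CGL adds C, G, L; ACG→FJL adds F, J → {A, C, F, G, J, L}.
{G}⁺: G→AFL adds A, F, L; A→CGL adds C; ACG→FJL adds J → {A, C, F, G, J, L}.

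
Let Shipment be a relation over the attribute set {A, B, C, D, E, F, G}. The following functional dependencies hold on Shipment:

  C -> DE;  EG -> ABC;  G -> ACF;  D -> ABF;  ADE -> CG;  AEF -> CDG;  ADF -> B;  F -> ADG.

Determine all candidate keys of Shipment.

{C}⁺: C→DE adds D, E; D→ABF adds A, B, F; ADE→CG adds G → {A, B, C, D, E, F, G}.
{D}⁺: D→ABF adds A, B, F; F→ADG adds G; G→ACF adds C; C→DE adds E → {A, B, C, D, E, F, G}.
{F}⁺: F→ADG adds A, D, G; G→ACF adds C; D→ABF adds B; C→DE adds E → {A, B, C, D, E, F, G}.
{G}⁺: G→ACF adds A, C, F; F→ADG adds D; C→DE adds E; EG→ABC adds B → {A, B, C, D, E, F, G}.
Any other superkey contains one of these as a subset, so there are no further candidate keys.

{C}, {D}, {F}, {G}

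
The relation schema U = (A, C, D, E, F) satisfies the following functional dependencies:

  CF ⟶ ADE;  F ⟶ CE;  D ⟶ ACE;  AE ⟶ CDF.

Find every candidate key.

{D}⁺: D→ACE adds A, C, E; AE→CDF adds F → {A, C, D, E, F}.
{F}⁺: F→CE adds C, E; CF→ADE adds A, D → {A, C, D, E, F}.
{A, E}⁺: AE→CDF adds C, D, F → {A, C, D, E, F}. Minimal: {E}⁺ = {E}; {A}⁺ = {A} — none reach the full schema.

{D}, {F}, {A, E}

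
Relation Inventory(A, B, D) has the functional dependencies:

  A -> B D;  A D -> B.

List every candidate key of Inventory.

{A}

Attribute A never appears on the right-hand side of any dependency, so A must belong to every candidate key.
{A}⁺ = {A, B, D}, which is all of the schema, so {A} is the only candidate key.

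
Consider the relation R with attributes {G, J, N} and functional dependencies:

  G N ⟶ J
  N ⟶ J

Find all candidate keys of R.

{G, N}

Attributes G, N never appear on any right-hand side, so every candidate key must contain {G, N}.
{G, N}⁺ = {G, J, N}, which is all of the schema, so {G, N} is the only candidate key.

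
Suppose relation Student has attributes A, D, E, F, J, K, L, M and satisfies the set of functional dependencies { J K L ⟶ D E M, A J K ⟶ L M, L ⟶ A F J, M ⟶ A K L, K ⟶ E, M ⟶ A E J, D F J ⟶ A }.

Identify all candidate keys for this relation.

{M}⁺: M→AKL adds A, K, L; K→E adds E; M→AEJ adds J; JKL→DEM adds D; L→AFJ adds F → {A, D, E, F, J, K, L, M}.
{K, L}⁺: L→AFJ adds A, F, J; K→E adds E; JKL→DEM adds D, M → {A, D, E, F, J, K, L, M}. Minimal: {L}⁺ = {A, F, J, L}; {K}⁺ = {E, K} — none reach the full schema.
{A, J, K}⁺: AJK→LM adds L, M; L→AFJ adds F; K→E adds E; JKL→DEM adds D → {A, D, E, F, J, K, L, M}. Minimal: {J, K}⁺ = {E, J, K}; {A, K}⁺ = {A, E, K}; {A, J}⁺ = {A, J} — none reach the full schema.
{D, F, J, K}⁺: K→E adds E; DFJ→A adds A; AJK→LM adds L, M → {A, D, E, F, J, K, L, M}. Minimal: {F, J, K}⁺ = {E, F, J, K}; {D, J, K}⁺ = {D, E, J, K}; {D, F, K}⁺ = {D, E, F, K}; … — none reach the full schema.

(M); (K, L); (A, J, K); (D, F, J, K)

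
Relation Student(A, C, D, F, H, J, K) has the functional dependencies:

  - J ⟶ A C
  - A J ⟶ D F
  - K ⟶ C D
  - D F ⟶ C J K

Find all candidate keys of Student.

{H, J}; {D, F, H}; {F, H, K}

Attribute H never appears on the right-hand side of any dependency, so H must belong to every candidate key.
{H}⁺ = {H}, which is not all of the schema, so we must add further attributes.
{H, J}⁺: J→AC adds A, C; AJ→DF adds D, F; DF→CJK adds K → {A, C, D, F, H, J, K}. Minimal: {J}⁺ = {A, C, D, F, J, K}; {H}⁺ = {H} — none reach the full schema.
{D, F, H}⁺: DF→CJK adds C, J, K; J→AC adds A → {A, C, D, F, H, J, K}. Minimal: {F, H}⁺ = {F, H}; {D, H}⁺ = {D, H}; {D, F}⁺ = {A, C, D, F, J, K} — none reach the full schema.
{F, H, K}⁺: K→CD adds C, D; DF→CJK adds J; J→AC adds A → {A, C, D, F, H, J, K}. Minimal: {H, K}⁺ = {C, D, H, K}; {F, K}⁺ = {A, C, D, F, J, K}; {F, H}⁺ = {F, H} — none reach the full schema.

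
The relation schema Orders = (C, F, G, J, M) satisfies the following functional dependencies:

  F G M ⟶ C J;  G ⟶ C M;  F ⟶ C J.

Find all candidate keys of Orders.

Attributes F, G never appear on any right-hand side, so every candidate key must contain {F, G}.
{F, G}⁺ = {C, F, G, J, M}, which is all of the schema, so {F, G} is the only candidate key.

{F, G}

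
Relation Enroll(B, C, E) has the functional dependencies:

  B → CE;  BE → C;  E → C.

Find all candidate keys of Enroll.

{B}

Attribute B never appears on the right-hand side of any dependency, so B must belong to every candidate key.
{B}⁺ = {B, C, E}, which is all of the schema, so {B} is the only candidate key.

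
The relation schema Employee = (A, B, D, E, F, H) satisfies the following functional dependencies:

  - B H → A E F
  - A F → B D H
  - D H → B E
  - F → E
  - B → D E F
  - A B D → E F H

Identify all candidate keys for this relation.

{A, B}⁺: B→DEF adds D, E, F; ABD→EFH adds H → {A, B, D, E, F, H}. Minimal: {B}⁺ = {B, D, E, F}; {A}⁺ = {A} — none reach the full schema.
{A, F}⁺: AF→BDH adds B, D, H; DH→BE adds E → {A, B, D, E, F, H}. Minimal: {F}⁺ = {E, F}; {A}⁺ = {A} — none reach the full schema.
{B, H}⁺: BH→AEF adds A, E, F; AF→BDH adds D → {A, B, D, E, F, H}. Minimal: {H}⁺ = {H}; {B}⁺ = {B, D, E, F} — none reach the full schema.
{D, H}⁺: DH→BE adds B, E; B→DEF adds F; BH→AEF adds A → {A, B, D, E, F, H}. Minimal: {H}⁺ = {H}; {D}⁺ = {D} — none reach the full schema.
Any other superkey contains one of these as a subset, so there are no further candidate keys.

(A, B), (A, F), (B, H), (D, H)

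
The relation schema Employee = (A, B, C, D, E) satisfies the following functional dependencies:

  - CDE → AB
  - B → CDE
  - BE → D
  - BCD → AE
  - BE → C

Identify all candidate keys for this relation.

B, CDE

{B}⁺: B→CDE adds C, D, E; BCD→AE adds A → {A, B, C, D, E}.
{C, D, E}⁺: CDE→AB adds A, B → {A, B, C, D, E}.
Any other superkey contains one of these as a subset, so there are no further candidate keys.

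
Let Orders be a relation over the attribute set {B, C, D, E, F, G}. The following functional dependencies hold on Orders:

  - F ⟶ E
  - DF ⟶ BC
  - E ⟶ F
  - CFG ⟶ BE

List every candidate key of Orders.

{D, E, G}, {D, F, G}

Attributes D, G never appear on any right-hand side, so every candidate key must contain {D, G}.
{D, G}⁺ = {D, G}, which is not all of the schema, so we must add further attributes.
{D, E, G}⁺: E→F adds F; DF→BC adds B, C → {B, C, D, E, F, G}. Minimal: {E, G}⁺ = {E, F, G}; {D, G}⁺ = {D, G}; {D, E}⁺ = {B, C, D, E, F} — none reach the full schema.
{D, F, G}⁺: F→E adds E; DF→BC adds B, C → {B, C, D, E, F, G}. Minimal: {F, G}⁺ = {E, F, G}; {D, G}⁺ = {D, G}; {D, F}⁺ = {B, C, D, E, F} — none reach the full schema.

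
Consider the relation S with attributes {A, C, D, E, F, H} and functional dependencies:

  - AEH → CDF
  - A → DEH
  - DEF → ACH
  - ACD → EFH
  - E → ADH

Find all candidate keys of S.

{A}⁺: A→DEH adds D, E, H; AEH→CDF adds C, F → {A, C, D, E, F, H}.
{E}⁺: E→ADH adds A, D, H; AEH→CDF adds C, F → {A, C, D, E, F, H}.

A, E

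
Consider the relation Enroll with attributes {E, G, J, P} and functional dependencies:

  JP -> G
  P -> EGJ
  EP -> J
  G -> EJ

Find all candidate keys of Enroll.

(P)

Attribute P never appears on the right-hand side of any dependency, so P must belong to every candidate key.
{P}⁺ = {E, G, J, P}, which is all of the schema, so {P} is the only candidate key.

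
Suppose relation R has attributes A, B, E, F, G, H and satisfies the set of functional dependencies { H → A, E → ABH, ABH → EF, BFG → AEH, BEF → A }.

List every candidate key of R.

{E, G}; {B, F, G}; {B, G, H}

Attribute G never appears on the right-hand side of any dependency, so G must belong to every candidate key.
{G}⁺ = {G}, which is not all of the schema, so we must add further attributes.
{E, G}⁺: E→ABH adds A, B, H; ABH→EF adds F → {A, B, E, F, G, H}. Minimal: {G}⁺ = {G}; {E}⁺ = {A, B, E, F, H} — none reach the full schema.
{B, F, G}⁺: BFG→AEH adds A, E, H → {A, B, E, F, G, H}. Minimal: {F, G}⁺ = {F, G}; {B, G}⁺ = {B, G}; {B, F}⁺ = {B, F} — none reach the full schema.
{B, G, H}⁺: H→A adds A; ABH→EF adds E, F → {A, B, E, F, G, H}. Minimal: {G, H}⁺ = {A, G, H}; {B, H}⁺ = {A, B, E, F, H}; {B, G}⁺ = {B, G} — none reach the full schema.
Any other superkey contains one of these as a subset, so there are no further candidate keys.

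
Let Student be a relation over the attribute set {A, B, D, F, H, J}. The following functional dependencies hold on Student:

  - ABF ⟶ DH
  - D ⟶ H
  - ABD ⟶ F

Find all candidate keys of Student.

{A, B, D, J}⁺: D→H adds H; ABD→F adds F → {A, B, D, F, H, J}. Minimal: {B, D, J}⁺ = {B, D, H, J}; {A, D, J}⁺ = {A, D, H, J}; {A, B, J}⁺ = {A, B, J}; … — none reach the full schema.
{A, B, F, J}⁺: ABF→DH adds D, H → {A, B, D, F, H, J}. Minimal: {B, F, J}⁺ = {B, F, J}; {A, F, J}⁺ = {A, F, J}; {A, B, J}⁺ = {A, B, J}; … — none reach the full schema.
Any other superkey contains one of these as a subset, so there are no further candidate keys.

ABDJ, ABFJ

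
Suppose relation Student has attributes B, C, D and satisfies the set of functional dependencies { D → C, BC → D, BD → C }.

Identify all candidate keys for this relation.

Attribute B never appears on the right-hand side of any dependency, so B must belong to every candidate key.
{B}⁺ = {B}, which is not all of the schema, so we must add further attributes.
{B, C}⁺: BC→D adds D → {B, C, D}.
{B, D}⁺: D→C adds C → {B, C, D}.
Any other superkey contains one of these as a subset, so there are no further candidate keys.

{B, C}; {B, D}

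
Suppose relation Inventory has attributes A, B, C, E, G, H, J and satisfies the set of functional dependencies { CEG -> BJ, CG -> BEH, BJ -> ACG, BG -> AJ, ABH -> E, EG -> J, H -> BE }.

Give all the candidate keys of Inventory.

{B, G}⁺: BG→AJ adds A, J; BJ→ACG adds C; CG→BEH adds E, H → {A, B, C, E, G, H, J}.
{B, J}⁺: BJ→ACG adds A, C, G; CG→BEH adds E, H → {A, B, C, E, G, H, J}.
{C, G}⁺: CG→BEH adds B, E, H; BG→AJ adds A, J → {A, B, C, E, G, H, J}.
{G, H}⁺: H→BE adds B, E; BG→AJ adds A, J; BJ→ACG adds C → {A, B, C, E, G, H, J}.
{H, J}⁺: H→BE adds B, E; BJ→ACG adds A, C, G → {A, B, C, E, G, H, J}.
Any other superkey contains one of these as a subset, so there are no further candidate keys.

BG, BJ, CG, GH, HJ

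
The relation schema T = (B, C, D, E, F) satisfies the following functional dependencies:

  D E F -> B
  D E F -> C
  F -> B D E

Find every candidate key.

Attribute F never appears on the right-hand side of any dependency, so F must belong to every candidate key.
{F}⁺ = {B, C, D, E, F}, which is all of the schema, so {F} is the only candidate key.

(F)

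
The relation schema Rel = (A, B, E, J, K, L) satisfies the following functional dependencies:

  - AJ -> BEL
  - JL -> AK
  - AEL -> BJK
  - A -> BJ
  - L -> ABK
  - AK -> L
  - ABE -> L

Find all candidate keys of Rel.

{A}; {L}

{A}⁺: A→BJ adds B, J; AJ→BEL adds E, L; JL→AK adds K → {A, B, E, J, K, L}.
{L}⁺: L→ABK adds A, B, K; A→BJ adds J; AJ→BEL adds E → {A, B, E, J, K, L}.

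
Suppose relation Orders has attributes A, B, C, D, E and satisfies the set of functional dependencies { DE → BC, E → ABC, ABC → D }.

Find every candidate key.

Attribute E never appears on the right-hand side of any dependency, so E must belong to every candidate key.
{E}⁺ = {A, B, C, D, E}, which is all of the schema, so {E} is the only candidate key.

{E}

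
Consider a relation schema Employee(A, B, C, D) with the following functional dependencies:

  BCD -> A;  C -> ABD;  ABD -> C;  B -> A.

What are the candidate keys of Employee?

{C}⁺: C→ABD adds A, B, D → {A, B, C, D}.
{B, D}⁺: B→A adds A; ABD→C adds C → {A, B, C, D}. Minimal: {D}⁺ = {D}; {B}⁺ = {A, B} — none reach the full schema.
Any other superkey contains one of these as a subset, so there are no further candidate keys.

(C), (B, D)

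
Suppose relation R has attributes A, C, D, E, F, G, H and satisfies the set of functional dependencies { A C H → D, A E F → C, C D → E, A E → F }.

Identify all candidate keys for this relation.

{A, C, G, H}, {A, E, G, H}

Attributes A, G, H never appear on any right-hand side, so every candidate key must contain {A, G, H}.
{A, G, H}⁺ = {A, G, H}, which is not all of the schema, so we must add further attributes.
{A, C, G, H}⁺: ACH→D adds D; CD→E adds E; AE→F adds F → {A, C, D, E, F, G, H}. Minimal: {C, G, H}⁺ = {C, G, H}; {A, G, H}⁺ = {A, G, H}; {A, C, H}⁺ = {A, C, D, E, F, H}; … — none reach the full schema.
{A, E, G, H}⁺: AE→F adds F; AEF→C adds C; ACH→D adds D → {A, C, D, E, F, G, H}. Minimal: {E, G, H}⁺ = {E, G, H}; {A, G, H}⁺ = {A, G, H}; {A, E, H}⁺ = {A, C, D, E, F, H}; … — none reach the full schema.
Any other superkey contains one of these as a subset, so there are no further candidate keys.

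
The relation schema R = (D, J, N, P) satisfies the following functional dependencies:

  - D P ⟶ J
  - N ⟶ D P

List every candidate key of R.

Attribute N never appears on the right-hand side of any dependency, so N must belong to every candidate key.
{N}⁺ = {D, J, N, P}, which is all of the schema, so {N} is the only candidate key.

{N}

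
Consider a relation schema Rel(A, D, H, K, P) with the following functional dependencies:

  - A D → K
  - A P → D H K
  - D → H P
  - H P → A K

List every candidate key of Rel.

(D), (A, P), (H, P)

{D}⁺: D→HP adds H, P; HP→AK adds A, K → {A, D, H, K, P}.
{A, P}⁺: AP→DHK adds D, H, K → {A, D, H, K, P}. Minimal: {P}⁺ = {P}; {A}⁺ = {A} — none reach the full schema.
{H, P}⁺: HP→AK adds A, K; AP→DHK adds D → {A, D, H, K, P}. Minimal: {P}⁺ = {P}; {H}⁺ = {H} — none reach the full schema.
Any other superkey contains one of these as a subset, so there are no further candidate keys.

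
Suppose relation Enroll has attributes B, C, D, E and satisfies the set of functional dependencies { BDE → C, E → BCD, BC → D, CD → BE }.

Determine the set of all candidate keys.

{E}⁺: E→BCD adds B, C, D → {B, C, D, E}.
{B, C}⁺: BC→D adds D; CD→BE adds E → {B, C, D, E}. Minimal: {C}⁺ = {C}; {B}⁺ = {B} — none reach the full schema.
{C, D}⁺: CD→BE adds B, E → {B, C, D, E}. Minimal: {D}⁺ = {D}; {C}⁺ = {C} — none reach the full schema.
Any other superkey contains one of these as a subset, so there are no further candidate keys.

{E}, {B, C}, {C, D}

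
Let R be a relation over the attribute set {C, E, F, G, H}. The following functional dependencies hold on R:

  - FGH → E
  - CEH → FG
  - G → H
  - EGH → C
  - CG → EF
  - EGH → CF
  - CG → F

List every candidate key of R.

{C, G}, {E, G}, {F, G}, {C, E, H}

{C, G}⁺: G→H adds H; CG→EF adds E, F → {C, E, F, G, H}. Minimal: {G}⁺ = {G, H}; {C}⁺ = {C} — none reach the full schema.
{E, G}⁺: G→H adds H; EGH→C adds C; CG→EF adds F → {C, E, F, G, H}. Minimal: {G}⁺ = {G, H}; {E}⁺ = {E} — none reach the full schema.
{F, G}⁺: G→H adds H; FGH→E adds E; EGH→C adds C → {C, E, F, G, H}. Minimal: {G}⁺ = {G, H}; {F}⁺ = {F} — none reach the full schema.
{C, E, H}⁺: CEH→FG adds F, G → {C, E, F, G, H}. Minimal: {E, H}⁺ = {E, H}; {C, H}⁺ = {C, H}; {C, E}⁺ = {C, E} — none reach the full schema.
Any other superkey contains one of these as a subset, so there are no further candidate keys.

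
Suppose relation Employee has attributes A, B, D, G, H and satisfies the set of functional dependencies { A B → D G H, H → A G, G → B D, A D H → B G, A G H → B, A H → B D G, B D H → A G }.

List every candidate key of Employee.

(H), (A, B), (A, G)

{H}⁺: H→AG adds A, G; G→BD adds B, D → {A, B, D, G, H}.
{A, B}⁺: AB→DGH adds D, G, H → {A, B, D, G, H}. Minimal: {B}⁺ = {B}; {A}⁺ = {A} — none reach the full schema.
{A, G}⁺: G→BD adds B, D; AB→DGH adds H → {A, B, D, G, H}. Minimal: {G}⁺ = {B, D, G}; {A}⁺ = {A} — none reach the full schema.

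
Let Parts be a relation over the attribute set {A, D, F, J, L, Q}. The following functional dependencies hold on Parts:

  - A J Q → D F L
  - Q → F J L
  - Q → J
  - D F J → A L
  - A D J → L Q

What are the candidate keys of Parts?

{A, Q}; {D, Q}; {A, D, J}; {D, F, J}

{A, Q}⁺: Q→FJL adds F, J, L; AJQ→DFL adds D → {A, D, F, J, L, Q}. Minimal: {Q}⁺ = {F, J, L, Q}; {A}⁺ = {A} — none reach the full schema.
{D, Q}⁺: Q→FJL adds F, J, L; DFJ→AL adds A → {A, D, F, J, L, Q}. Minimal: {Q}⁺ = {F, J, L, Q}; {D}⁺ = {D} — none reach the full schema.
{A, D, J}⁺: ADJ→LQ adds L, Q; AJQ→DFL adds F → {A, D, F, J, L, Q}. Minimal: {D, J}⁺ = {D, J}; {A, J}⁺ = {A, J}; {A, D}⁺ = {A, D} — none reach the full schema.
{D, F, J}⁺: DFJ→AL adds A, L; ADJ→LQ adds Q → {A, D, F, J, L, Q}. Minimal: {F, J}⁺ = {F, J}; {D, J}⁺ = {D, J}; {D, F}⁺ = {D, F} — none reach the full schema.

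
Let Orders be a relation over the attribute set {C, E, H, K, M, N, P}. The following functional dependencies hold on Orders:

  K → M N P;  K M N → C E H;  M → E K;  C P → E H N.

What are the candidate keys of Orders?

{K}⁺: K→MNP adds M, N, P; KMN→CEH adds C, E, H → {C, E, H, K, M, N, P}.
{M}⁺: M→EK adds E, K; K→MNP adds N, P; KMN→CEH adds C, H → {C, E, H, K, M, N, P}.

{K}; {M}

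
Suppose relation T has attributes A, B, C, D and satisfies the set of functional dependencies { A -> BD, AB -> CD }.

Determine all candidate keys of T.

Attribute A never appears on the right-hand side of any dependency, so A must belong to every candidate key.
{A}⁺ = {A, B, C, D}, which is all of the schema, so {A} is the only candidate key.

{A}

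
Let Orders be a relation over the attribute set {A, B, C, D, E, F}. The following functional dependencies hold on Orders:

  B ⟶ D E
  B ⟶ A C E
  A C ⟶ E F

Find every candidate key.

{B}

Attribute B never appears on the right-hand side of any dependency, so B must belong to every candidate key.
{B}⁺ = {A, B, C, D, E, F}, which is all of the schema, so {B} is the only candidate key.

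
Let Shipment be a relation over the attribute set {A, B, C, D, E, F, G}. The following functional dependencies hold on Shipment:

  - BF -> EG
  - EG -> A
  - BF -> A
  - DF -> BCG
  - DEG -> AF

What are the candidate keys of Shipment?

Attribute D never appears on the right-hand side of any dependency, so D must belong to every candidate key.
{D}⁺ = {D}, which is not all of the schema, so we must add further attributes.
{D, F}⁺: DF→BCG adds B, C, G; BF→EG adds E; EG→A adds A → {A, B, C, D, E, F, G}. Minimal: {F}⁺ = {F}; {D}⁺ = {D} — none reach the full schema.
{D, E, G}⁺: EG→A adds A; DEG→AF adds F; DF→BCG adds B, C → {A, B, C, D, E, F, G}. Minimal: {E, G}⁺ = {A, E, G}; {D, G}⁺ = {D, G}; {D, E}⁺ = {D, E} — none reach the full schema.
Any other superkey contains one of these as a subset, so there are no further candidate keys.

DF; DEG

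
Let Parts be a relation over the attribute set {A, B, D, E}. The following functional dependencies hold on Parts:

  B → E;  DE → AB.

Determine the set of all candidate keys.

{B, D}⁺: B→E adds E; DE→AB adds A → {A, B, D, E}. Minimal: {D}⁺ = {D}; {B}⁺ = {B, E} — none reach the full schema.
{D, E}⁺: DE→AB adds A, B → {A, B, D, E}. Minimal: {E}⁺ = {E}; {D}⁺ = {D} — none reach the full schema.

BD; DE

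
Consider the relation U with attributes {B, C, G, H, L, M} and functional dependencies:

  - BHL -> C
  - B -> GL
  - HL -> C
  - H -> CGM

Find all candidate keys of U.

Attributes B, H never appear on any right-hand side, so every candidate key must contain {B, H}.
{B, H}⁺ = {B, C, G, H, L, M}, which is all of the schema, so {B, H} is the only candidate key.

(B, H)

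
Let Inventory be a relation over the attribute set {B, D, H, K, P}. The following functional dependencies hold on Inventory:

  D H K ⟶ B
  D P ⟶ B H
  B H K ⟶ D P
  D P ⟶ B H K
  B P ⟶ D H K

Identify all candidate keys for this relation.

{B, P}⁺: BP→DHK adds D, H, K → {B, D, H, K, P}. Minimal: {P}⁺ = {P}; {B}⁺ = {B} — none reach the full schema.
{D, P}⁺: DP→BH adds B, H; DP→BHK adds K → {B, D, H, K, P}. Minimal: {P}⁺ = {P}; {D}⁺ = {D} — none reach the full schema.
{B, H, K}⁺: BHK→DP adds D, P → {B, D, H, K, P}. Minimal: {H, K}⁺ = {H, K}; {B, K}⁺ = {B, K}; {B, H}⁺ = {B, H} — none reach the full schema.
{D, H, K}⁺: DHK→B adds B; BHK→DP adds P → {B, D, H, K, P}. Minimal: {H, K}⁺ = {H, K}; {D, K}⁺ = {D, K}; {D, H}⁺ = {D, H} — none reach the full schema.

{B, P}, {D, P}, {B, H, K}, {D, H, K}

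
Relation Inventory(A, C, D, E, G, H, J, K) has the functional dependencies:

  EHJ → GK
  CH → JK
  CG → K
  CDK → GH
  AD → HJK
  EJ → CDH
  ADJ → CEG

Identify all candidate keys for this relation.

{A, D}, {A, E, J}, {A, C, E, H}

Attribute A never appears on the right-hand side of any dependency, so A must belong to every candidate key.
{A}⁺ = {A}, which is not all of the schema, so we must add further attributes.
{A, D}⁺: AD→HJK adds H, J, K; ADJ→CEG adds C, E, G → {A, C, D, E, G, H, J, K}. Minimal: {D}⁺ = {D}; {A}⁺ = {A} — none reach the full schema.
{A, E, J}⁺: EJ→CDH adds C, D, H; ADJ→CEG adds G; EHJ→GK adds K → {A, C, D, E, G, H, J, K}. Minimal: {E, J}⁺ = {C, D, E, G, H, J, K}; {A, J}⁺ = {A, J}; {A, E}⁺ = {A, E} — none reach the full schema.
{A, C, E, H}⁺: CH→JK adds J, K; EJ→CDH adds D; ADJ→CEG adds G → {A, C, D, E, G, H, J, K}. Minimal: {C, E, H}⁺ = {C, D, E, G, H, J, K}; {A, E, H}⁺ = {A, E, H}; {A, C, H}⁺ = {A, C, H, J, K}; … — none reach the full schema.
Any other superkey contains one of these as a subset, so there are no further candidate keys.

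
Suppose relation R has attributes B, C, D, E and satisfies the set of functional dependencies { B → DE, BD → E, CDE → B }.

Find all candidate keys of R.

{B, C}; {C, D, E}

Attribute C never appears on the right-hand side of any dependency, so C must belong to every candidate key.
{C}⁺ = {C}, which is not all of the schema, so we must add further attributes.
{B, C}⁺: B→DE adds D, E → {B, C, D, E}. Minimal: {C}⁺ = {C}; {B}⁺ = {B, D, E} — none reach the full schema.
{C, D, E}⁺: CDE→B adds B → {B, C, D, E}. Minimal: {D, E}⁺ = {D, E}; {C, E}⁺ = {C, E}; {C, D}⁺ = {C, D} — none reach the full schema.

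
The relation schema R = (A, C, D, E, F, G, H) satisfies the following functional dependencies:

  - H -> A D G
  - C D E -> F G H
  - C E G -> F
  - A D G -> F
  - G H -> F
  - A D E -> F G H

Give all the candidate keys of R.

CDE, CEH

Attributes C, E never appear on any right-hand side, so every candidate key must contain {C, E}.
{C, E}⁺ = {C, E}, which is not all of the schema, so we must add further attributes.
{C, D, E}⁺: CDE→FGH adds F, G, H; H→ADG adds A → {A, C, D, E, F, G, H}. Minimal: {D, E}⁺ = {D, E}; {C, E}⁺ = {C, E}; {C, D}⁺ = {C, D} — none reach the full schema.
{C, E, H}⁺: H→ADG adds A, D, G; CDE→FGH adds F → {A, C, D, E, F, G, H}. Minimal: {E, H}⁺ = {A, D, E, F, G, H}; {C, H}⁺ = {A, C, D, F, G, H}; {C, E}⁺ = {C, E} — none reach the full schema.
Any other superkey contains one of these as a subset, so there are no further candidate keys.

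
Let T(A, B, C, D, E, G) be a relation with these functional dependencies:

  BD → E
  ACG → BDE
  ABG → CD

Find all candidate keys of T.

Attributes A, G never appear on any right-hand side, so every candidate key must contain {A, G}.
{A, G}⁺ = {A, G}, which is not all of the schema, so we must add further attributes.
{A, B, G}⁺: ABG→CD adds C, D; BD→E adds E → {A, B, C, D, E, G}. Minimal: {B, G}⁺ = {B, G}; {A, G}⁺ = {A, G}; {A, B}⁺ = {A, B} — none reach the full schema.
{A, C, G}⁺: ACG→BDE adds B, D, E → {A, B, C, D, E, G}. Minimal: {C, G}⁺ = {C, G}; {A, G}⁺ = {A, G}; {A, C}⁺ = {A, C} — none reach the full schema.

{A, B, G}; {A, C, G}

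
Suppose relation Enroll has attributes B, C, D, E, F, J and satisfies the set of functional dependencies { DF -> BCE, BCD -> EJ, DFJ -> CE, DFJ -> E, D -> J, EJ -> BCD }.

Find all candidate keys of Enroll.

Attribute F never appears on the right-hand side of any dependency, so F must belong to every candidate key.
{F}⁺ = {F}, which is not all of the schema, so we must add further attributes.
{D, F}⁺: DF→BCE adds B, C, E; BCD→EJ adds J → {B, C, D, E, F, J}.
{E, F, J}⁺: EJ→BCD adds B, C, D → {B, C, D, E, F, J}.

DF, EFJ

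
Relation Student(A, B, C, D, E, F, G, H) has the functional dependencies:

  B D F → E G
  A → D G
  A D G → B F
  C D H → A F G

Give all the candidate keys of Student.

Attributes C, H never appear on any right-hand side, so every candidate key must contain {C, H}.
{C, H}⁺ = {C, H}, which is not all of the schema, so we must add further attributes.
{A, C, H}⁺: A→DG adds D, G; ADG→BF adds B, F; BDF→EG adds E → {A, B, C, D, E, F, G, H}. Minimal: {C, H}⁺ = {C, H}; {A, H}⁺ = {A, B, D, E, F, G, H}; {A, C}⁺ = {A, B, C, D, E, F, G} — none reach the full schema.
{C, D, H}⁺: CDH→AFG adds A, F, G; ADG→BF adds B; BDF→EG adds E → {A, B, C, D, E, F, G, H}. Minimal: {D, H}⁺ = {D, H}; {C, H}⁺ = {C, H}; {C, D}⁺ = {C, D} — none reach the full schema.
Any other superkey contains one of these as a subset, so there are no further candidate keys.

{A, C, H}; {C, D, H}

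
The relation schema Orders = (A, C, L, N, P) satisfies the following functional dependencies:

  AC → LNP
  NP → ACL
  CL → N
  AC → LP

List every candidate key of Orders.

AC, NP, CLP

{A, C}⁺: AC→LNP adds L, N, P → {A, C, L, N, P}. Minimal: {C}⁺ = {C}; {A}⁺ = {A} — none reach the full schema.
{N, P}⁺: NP→ACL adds A, C, L → {A, C, L, N, P}. Minimal: {P}⁺ = {P}; {N}⁺ = {N} — none reach the full schema.
{C, L, P}⁺: CL→N adds N; NP→ACL adds A → {A, C, L, N, P}. Minimal: {L, P}⁺ = {L, P}; {C, P}⁺ = {C, P}; {C, L}⁺ = {C, L, N} — none reach the full schema.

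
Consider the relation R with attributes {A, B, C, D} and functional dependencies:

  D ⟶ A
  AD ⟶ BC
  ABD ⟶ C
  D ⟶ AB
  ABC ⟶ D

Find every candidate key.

D; ABC

{D}⁺: D→A adds A; AD→BC adds B, C → {A, B, C, D}.
{A, B, C}⁺: ABC→D adds D → {A, B, C, D}. Minimal: {B, C}⁺ = {B, C}; {A, C}⁺ = {A, C}; {A, B}⁺ = {A, B} — none reach the full schema.
Any other superkey contains one of these as a subset, so there are no further candidate keys.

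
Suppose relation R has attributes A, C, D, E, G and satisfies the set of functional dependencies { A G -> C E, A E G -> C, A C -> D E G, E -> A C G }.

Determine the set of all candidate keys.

{E}⁺: E→ACG adds A, C, G; AC→DEG adds D → {A, C, D, E, G}.
{A, C}⁺: AC→DEG adds D, E, G → {A, C, D, E, G}.
{A, G}⁺: AG→CE adds C, E; AC→DEG adds D → {A, C, D, E, G}.
Any other superkey contains one of these as a subset, so there are no further candidate keys.

{E}; {A, C}; {A, G}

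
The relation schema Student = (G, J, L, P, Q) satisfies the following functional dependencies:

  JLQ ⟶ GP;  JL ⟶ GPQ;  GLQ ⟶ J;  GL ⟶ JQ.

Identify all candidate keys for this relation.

Attribute L never appears on the right-hand side of any dependency, so L must belong to every candidate key.
{L}⁺ = {L}, which is not all of the schema, so we must add further attributes.
{G, L}⁺: GL→JQ adds J, Q; JLQ→GP adds P → {G, J, L, P, Q}. Minimal: {L}⁺ = {L}; {G}⁺ = {G} — none reach the full schema.
{J, L}⁺: JL→GPQ adds G, P, Q → {G, J, L, P, Q}. Minimal: {L}⁺ = {L}; {J}⁺ = {J} — none reach the full schema.

GL, JL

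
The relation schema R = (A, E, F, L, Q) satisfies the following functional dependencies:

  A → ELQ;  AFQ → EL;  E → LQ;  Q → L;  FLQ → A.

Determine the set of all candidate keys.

{A, F}, {E, F}, {F, Q}

Attribute F never appears on the right-hand side of any dependency, so F must belong to every candidate key.
{F}⁺ = {F}, which is not all of the schema, so we must add further attributes.
{A, F}⁺: A→ELQ adds E, L, Q → {A, E, F, L, Q}.
{E, F}⁺: E→LQ adds L, Q; FLQ→A adds A → {A, E, F, L, Q}.
{F, Q}⁺: Q→L adds L; FLQ→A adds A; A→ELQ adds E → {A, E, F, L, Q}.
Any other superkey contains one of these as a subset, so there are no further candidate keys.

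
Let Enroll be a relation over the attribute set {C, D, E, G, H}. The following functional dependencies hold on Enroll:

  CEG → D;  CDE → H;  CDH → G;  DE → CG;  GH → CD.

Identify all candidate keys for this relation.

{D, E}, {C, E, G}, {E, G, H}

Attribute E never appears on the right-hand side of any dependency, so E must belong to every candidate key.
{E}⁺ = {E}, which is not all of the schema, so we must add further attributes.
{D, E}⁺: DE→CG adds C, G; CDE→H adds H → {C, D, E, G, H}.
{C, E, G}⁺: CEG→D adds D; CDE→H adds H → {C, D, E, G, H}.
{E, G, H}⁺: GH→CD adds C, D → {C, D, E, G, H}.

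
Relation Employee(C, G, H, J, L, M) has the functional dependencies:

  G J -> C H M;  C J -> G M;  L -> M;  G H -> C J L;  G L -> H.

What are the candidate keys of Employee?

{C, J}⁺: CJ→GM adds G, M; GJ→CHM adds H; GH→CJL adds L → {C, G, H, J, L, M}.
{G, H}⁺: GH→CJL adds C, J, L; GJ→CHM adds M → {C, G, H, J, L, M}.
{G, J}⁺: GJ→CHM adds C, H, M; GH→CJL adds L → {C, G, H, J, L, M}.
{G, L}⁺: L→M adds M; GL→H adds H; GH→CJL adds C, J → {C, G, H, J, L, M}.

(C, J); (G, H); (G, J); (G, L)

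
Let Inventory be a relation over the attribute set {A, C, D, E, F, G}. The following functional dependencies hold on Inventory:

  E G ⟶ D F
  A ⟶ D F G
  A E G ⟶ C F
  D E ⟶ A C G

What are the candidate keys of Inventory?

Attribute E never appears on the right-hand side of any dependency, so E must belong to every candidate key.
{E}⁺ = {E}, which is not all of the schema, so we must add further attributes.
{A, E}⁺: A→DFG adds D, F, G; AEG→CF adds C → {A, C, D, E, F, G}. Minimal: {E}⁺ = {E}; {A}⁺ = {A, D, F, G} — none reach the full schema.
{D, E}⁺: DE→ACG adds A, C, G; EG→DF adds F → {A, C, D, E, F, G}. Minimal: {E}⁺ = {E}; {D}⁺ = {D} — none reach the full schema.
{E, G}⁺: EG→DF adds D, F; DE→ACG adds A, C → {A, C, D, E, F, G}. Minimal: {G}⁺ = {G}; {E}⁺ = {E} — none reach the full schema.
Any other superkey contains one of these as a subset, so there are no further candidate keys.

(A, E), (D, E), (E, G)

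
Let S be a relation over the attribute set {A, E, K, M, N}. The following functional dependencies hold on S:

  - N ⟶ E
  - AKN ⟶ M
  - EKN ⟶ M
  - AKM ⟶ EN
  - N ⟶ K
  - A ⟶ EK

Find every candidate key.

Attribute A never appears on the right-hand side of any dependency, so A must belong to every candidate key.
{A}⁺ = {A, E, K}, which is not all of the schema, so we must add further attributes.
{A, M}⁺: A→EK adds E, K; AKM→EN adds N → {A, E, K, M, N}. Minimal: {M}⁺ = {M}; {A}⁺ = {A, E, K} — none reach the full schema.
{A, N}⁺: N→E adds E; N→K adds K; AKN→M adds M → {A, E, K, M, N}. Minimal: {N}⁺ = {E, K, M, N}; {A}⁺ = {A, E, K} — none reach the full schema.
Any other superkey contains one of these as a subset, so there are no further candidate keys.

AM, AN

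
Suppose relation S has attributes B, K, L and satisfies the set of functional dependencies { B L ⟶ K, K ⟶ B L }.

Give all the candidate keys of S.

{K}⁺: K→BL adds B, L → {B, K, L}.
{B, L}⁺: BL→K adds K → {B, K, L}.

{K}; {B, L}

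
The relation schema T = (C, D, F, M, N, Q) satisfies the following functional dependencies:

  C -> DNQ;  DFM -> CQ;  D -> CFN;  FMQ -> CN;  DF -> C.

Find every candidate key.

CM, DM, FMQ

Attribute M never appears on the right-hand side of any dependency, so M must belong to every candidate key.
{M}⁺ = {M}, which is not all of the schema, so we must add further attributes.
{C, M}⁺: C→DNQ adds D, N, Q; D→CFN adds F → {C, D, F, M, N, Q}. Minimal: {M}⁺ = {M}; {C}⁺ = {C, D, F, N, Q} — none reach the full schema.
{D, M}⁺: D→CFN adds C, F, N; C→DNQ adds Q → {C, D, F, M, N, Q}. Minimal: {M}⁺ = {M}; {D}⁺ = {C, D, F, N, Q} — none reach the full schema.
{F, M, Q}⁺: FMQ→CN adds C, N; C→DNQ adds D → {C, D, F, M, N, Q}. Minimal: {M, Q}⁺ = {M, Q}; {F, Q}⁺ = {F, Q}; {F, M}⁺ = {F, M} — none reach the full schema.
Any other superkey contains one of these as a subset, so there are no further candidate keys.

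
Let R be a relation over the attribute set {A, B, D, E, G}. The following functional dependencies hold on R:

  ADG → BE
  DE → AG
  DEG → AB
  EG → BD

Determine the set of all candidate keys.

(D, E); (E, G); (A, D, G)

{D, E}⁺: DE→AG adds A, G; DEG→AB adds B → {A, B, D, E, G}. Minimal: {E}⁺ = {E}; {D}⁺ = {D} — none reach the full schema.
{E, G}⁺: EG→BD adds B, D; DE→AG adds A → {A, B, D, E, G}. Minimal: {G}⁺ = {G}; {E}⁺ = {E} — none reach the full schema.
{A, D, G}⁺: ADG→BE adds B, E → {A, B, D, E, G}. Minimal: {D, G}⁺ = {D, G}; {A, G}⁺ = {A, G}; {A, D}⁺ = {A, D} — none reach the full schema.
Any other superkey contains one of these as a subset, so there are no further candidate keys.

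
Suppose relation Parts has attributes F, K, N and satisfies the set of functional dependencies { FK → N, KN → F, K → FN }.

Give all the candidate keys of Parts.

{K}⁺: K→FN adds F, N → {F, K, N}.
No other minimal superkey exists.

{K}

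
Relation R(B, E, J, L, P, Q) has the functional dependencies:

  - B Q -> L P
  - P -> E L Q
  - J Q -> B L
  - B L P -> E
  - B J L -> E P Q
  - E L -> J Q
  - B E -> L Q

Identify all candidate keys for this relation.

{P}⁺: P→ELQ adds E, L, Q; EL→JQ adds J; JQ→BL adds B → {B, E, J, L, P, Q}.
{B, E}⁺: BE→LQ adds L, Q; BQ→LP adds P; EL→JQ adds J → {B, E, J, L, P, Q}. Minimal: {E}⁺ = {E}; {B}⁺ = {B} — none reach the full schema.
{B, Q}⁺: BQ→LP adds L, P; P→ELQ adds E; EL→JQ adds J → {B, E, J, L, P, Q}. Minimal: {Q}⁺ = {Q}; {B}⁺ = {B} — none reach the full schema.
{E, L}⁺: EL→JQ adds J, Q; JQ→BL adds B; BJL→EPQ adds P → {B, E, J, L, P, Q}. Minimal: {L}⁺ = {L}; {E}⁺ = {E} — none reach the full schema.
{J, Q}⁺: JQ→BL adds B, L; BJL→EPQ adds E, P → {B, E, J, L, P, Q}. Minimal: {Q}⁺ = {Q}; {J}⁺ = {J} — none reach the full schema.
{B, J, L}⁺: BJL→EPQ adds E, P, Q → {B, E, J, L, P, Q}. Minimal: {J, L}⁺ = {J, L}; {B, L}⁺ = {B, L}; {B, J}⁺ = {B, J} — none reach the full schema.
Any other superkey contains one of these as a subset, so there are no further candidate keys.

P, BE, BQ, EL, JQ, BJL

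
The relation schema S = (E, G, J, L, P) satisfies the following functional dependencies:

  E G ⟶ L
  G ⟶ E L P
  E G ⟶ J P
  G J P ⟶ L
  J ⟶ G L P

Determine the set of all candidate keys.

{G}⁺: G→ELP adds E, L, P; EG→JP adds J → {E, G, J, L, P}.
{J}⁺: J→GLP adds G, L, P; G→ELP adds E → {E, G, J, L, P}.
Any other superkey contains one of these as a subset, so there are no further candidate keys.

(G), (J)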